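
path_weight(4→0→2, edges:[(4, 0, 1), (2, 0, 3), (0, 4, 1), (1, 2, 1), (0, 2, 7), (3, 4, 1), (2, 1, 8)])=w(4→0)=1 + w(0→2)=7
= 8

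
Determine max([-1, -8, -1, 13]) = 13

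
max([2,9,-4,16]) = 16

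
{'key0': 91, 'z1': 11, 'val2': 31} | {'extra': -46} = {'key0': 91, 'z1': 11, 'val2': 31, 'extra': -46}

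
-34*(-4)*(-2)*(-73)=19856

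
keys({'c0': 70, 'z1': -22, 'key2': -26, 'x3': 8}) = ['c0', 'z1', 'key2', 'x3']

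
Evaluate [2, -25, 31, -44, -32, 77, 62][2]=31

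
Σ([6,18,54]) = 78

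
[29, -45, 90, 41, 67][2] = 90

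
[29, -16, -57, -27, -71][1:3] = [-16, -57]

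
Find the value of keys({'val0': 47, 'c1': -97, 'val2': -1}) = ['val0', 'c1', 'val2']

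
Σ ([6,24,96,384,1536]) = 2046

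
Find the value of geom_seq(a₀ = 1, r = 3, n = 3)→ a_0 = 1*3^0 = 1
a_1 = 1*3^1 = 3
a_2 = 1*3^2 = 9
= [1, 3, 9]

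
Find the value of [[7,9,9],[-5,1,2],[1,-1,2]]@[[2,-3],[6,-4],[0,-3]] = C[0][0] = (7)*(2) + (9)*(6) + (9)*(0) = 68
C[0][1] = (7)*(-3) + (9)*(-4) + (9)*(-3) = -84
C[1][0] = (-5)*(2) + (1)*(6) + (2)*(0) = -4
C[1][1] = (-5)*(-3) + (1)*(-4) + (2)*(-3) = 5
C[2][0] = (1)*(2) + (-1)*(6) + (2)*(0) = -4
C[2][1] = (1)*(-3) + (-1)*(-4) + (2)*(-3) = -5
= [[68, -84], [-4, 5], [-4, -5]]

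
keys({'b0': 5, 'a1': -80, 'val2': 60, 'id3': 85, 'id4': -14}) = ['b0', 'a1', 'val2', 'id3', 'id4']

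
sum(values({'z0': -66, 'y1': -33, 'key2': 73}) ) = (-66) + (-33) + 73
= -26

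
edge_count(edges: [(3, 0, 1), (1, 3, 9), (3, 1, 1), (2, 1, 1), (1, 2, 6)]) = 5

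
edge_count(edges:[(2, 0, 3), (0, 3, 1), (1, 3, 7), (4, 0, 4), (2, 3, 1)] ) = 5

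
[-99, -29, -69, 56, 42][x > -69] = keep x where x > -69: -99✗, -29✓, -69✗, 56✓, 42✓
= [-29, 56, 42]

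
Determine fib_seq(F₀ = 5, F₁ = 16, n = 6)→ [5, 16, 21, 37, 58, 95]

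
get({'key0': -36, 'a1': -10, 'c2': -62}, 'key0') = -36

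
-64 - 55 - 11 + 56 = -74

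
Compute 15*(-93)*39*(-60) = 3264300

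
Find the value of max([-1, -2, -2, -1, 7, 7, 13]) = 13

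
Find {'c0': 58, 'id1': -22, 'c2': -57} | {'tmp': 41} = {'c0': 58, 'id1': -22, 'c2': -57, 'tmp': 41}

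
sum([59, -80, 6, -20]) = 59 + (-80) + 6 + (-20)
= -35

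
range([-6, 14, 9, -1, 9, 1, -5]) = 20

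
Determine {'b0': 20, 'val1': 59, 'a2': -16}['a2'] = -16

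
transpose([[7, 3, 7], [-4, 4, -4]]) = [[7, -4], [3, 4], [7, -4]]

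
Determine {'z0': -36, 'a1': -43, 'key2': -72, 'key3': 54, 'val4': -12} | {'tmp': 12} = {'z0': -36, 'a1': -43, 'key2': -72, 'key3': 54, 'val4': -12, 'tmp': 12}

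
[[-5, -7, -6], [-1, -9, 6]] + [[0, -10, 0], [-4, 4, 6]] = [[-5, -17, -6], [-5, -5, 12]]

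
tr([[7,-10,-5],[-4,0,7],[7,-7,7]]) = diagonal: 7 + 0 + 7
= 14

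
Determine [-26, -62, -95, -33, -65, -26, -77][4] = -65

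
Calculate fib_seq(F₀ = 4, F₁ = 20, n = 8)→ F_2 = F_1 + F_0 = 24
F_3 = F_2 + F_1 = 44
F_4 = F_3 + F_2 = 68
...
= [4, 20, 24, 44, 68, 112, 180, 292]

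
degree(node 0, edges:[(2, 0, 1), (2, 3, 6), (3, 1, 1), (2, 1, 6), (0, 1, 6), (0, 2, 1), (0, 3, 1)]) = 4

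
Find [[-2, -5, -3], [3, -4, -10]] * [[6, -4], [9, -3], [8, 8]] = C[0][0] = (-2)*(6) + (-5)*(9) + (-3)*(8) = -81
C[0][1] = (-2)*(-4) + (-5)*(-3) + (-3)*(8) = -1
C[1][0] = (3)*(6) + (-4)*(9) + (-10)*(8) = -98
C[1][1] = (3)*(-4) + (-4)*(-3) + (-10)*(8) = -80
= [[-81, -1], [-98, -80]]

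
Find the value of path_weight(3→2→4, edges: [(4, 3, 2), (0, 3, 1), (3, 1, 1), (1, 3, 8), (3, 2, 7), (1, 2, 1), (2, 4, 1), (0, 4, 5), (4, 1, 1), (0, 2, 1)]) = w(3→2)=7 + w(2→4)=1
= 8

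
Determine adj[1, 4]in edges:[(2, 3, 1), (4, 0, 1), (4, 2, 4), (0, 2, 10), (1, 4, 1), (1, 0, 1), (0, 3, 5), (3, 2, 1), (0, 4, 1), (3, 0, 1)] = 1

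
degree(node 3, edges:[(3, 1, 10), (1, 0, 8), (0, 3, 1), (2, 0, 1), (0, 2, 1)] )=incident: (3,1), (0,3)
= 2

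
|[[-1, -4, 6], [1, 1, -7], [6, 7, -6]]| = 107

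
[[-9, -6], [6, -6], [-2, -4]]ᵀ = [[-9, 6, -2], [-6, -6, -4]]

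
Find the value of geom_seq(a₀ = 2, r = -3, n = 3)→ [2, -6, 18]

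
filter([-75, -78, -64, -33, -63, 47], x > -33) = [47]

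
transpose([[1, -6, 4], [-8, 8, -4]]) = [[1, -8], [-6, 8], [4, -4]]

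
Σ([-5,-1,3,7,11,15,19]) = (-5) + (-1) + 3 + 7 + 11 + 15 + 19
= 49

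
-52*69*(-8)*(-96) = -2755584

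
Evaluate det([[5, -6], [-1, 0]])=(5)*(0) - (-6)*(-1)
= -6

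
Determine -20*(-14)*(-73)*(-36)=735840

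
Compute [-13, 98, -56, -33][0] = -13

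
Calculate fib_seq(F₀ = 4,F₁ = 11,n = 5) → F_2 = F_1 + F_0 = 15
F_3 = F_2 + F_1 = 26
F_4 = F_3 + F_2 = 41
= [4, 11, 15, 26, 41]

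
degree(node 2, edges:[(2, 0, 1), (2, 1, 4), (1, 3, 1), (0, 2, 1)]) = 3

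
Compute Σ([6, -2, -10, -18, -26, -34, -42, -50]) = 6 + (-2) + (-10) + (-18) + (-26) + (-34) + (-42) + (-50)
= -176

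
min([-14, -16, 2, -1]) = -16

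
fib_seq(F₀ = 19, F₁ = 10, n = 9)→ [19, 10, 29, 39, 68, 107, 175, 282, 457]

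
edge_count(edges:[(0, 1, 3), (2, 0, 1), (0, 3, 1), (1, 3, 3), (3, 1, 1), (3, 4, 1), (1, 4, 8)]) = 7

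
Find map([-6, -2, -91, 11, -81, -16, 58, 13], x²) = (-6)²=36, (-2)²=4, (-91)²=8281, (11)²=121, (-81)²=6561, (-16)²=256, (58)²=3364, (13)²=169
= [36, 4, 8281, 121, 6561, 256, 3364, 169]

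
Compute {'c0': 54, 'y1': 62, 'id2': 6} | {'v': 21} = {'c0': 54, 'y1': 62, 'id2': 6, 'v': 21}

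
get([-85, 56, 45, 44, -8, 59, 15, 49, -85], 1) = 56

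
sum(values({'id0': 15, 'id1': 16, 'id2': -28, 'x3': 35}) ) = 38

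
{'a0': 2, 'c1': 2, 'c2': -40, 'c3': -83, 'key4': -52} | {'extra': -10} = {'a0': 2, 'c1': 2, 'c2': -40, 'c3': -83, 'key4': -52, 'extra': -10}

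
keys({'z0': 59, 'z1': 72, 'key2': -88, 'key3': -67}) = ['z0', 'z1', 'key2', 'key3']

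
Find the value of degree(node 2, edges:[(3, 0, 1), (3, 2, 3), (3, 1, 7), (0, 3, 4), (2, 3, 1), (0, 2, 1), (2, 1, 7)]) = 4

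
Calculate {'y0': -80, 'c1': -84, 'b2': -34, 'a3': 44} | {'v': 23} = {'y0': -80, 'c1': -84, 'b2': -34, 'a3': 44, 'v': 23}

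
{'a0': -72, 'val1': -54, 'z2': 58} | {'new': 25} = {'a0': -72, 'val1': -54, 'z2': 58, 'new': 25}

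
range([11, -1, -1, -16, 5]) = 27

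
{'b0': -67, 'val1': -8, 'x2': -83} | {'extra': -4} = {'b0': -67, 'val1': -8, 'x2': -83, 'extra': -4}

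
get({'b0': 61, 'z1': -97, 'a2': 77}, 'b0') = 61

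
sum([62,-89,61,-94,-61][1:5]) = -183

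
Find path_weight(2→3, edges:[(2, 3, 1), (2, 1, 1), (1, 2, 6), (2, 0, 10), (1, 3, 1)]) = 1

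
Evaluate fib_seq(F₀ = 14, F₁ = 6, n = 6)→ F_2 = F_1 + F_0 = 20
F_3 = F_2 + F_1 = 26
F_4 = F_3 + F_2 = 46
...
= [14, 6, 20, 26, 46, 72]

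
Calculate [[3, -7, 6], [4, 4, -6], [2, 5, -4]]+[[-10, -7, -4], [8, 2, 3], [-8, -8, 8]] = [[-7, -14, 2], [12, 6, -3], [-6, -3, 4]]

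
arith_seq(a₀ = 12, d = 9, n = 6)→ [12, 21, 30, 39, 48, 57]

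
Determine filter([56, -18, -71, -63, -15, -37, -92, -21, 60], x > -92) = keep x where x > -92: 56✓, -18✓, -71✓, -63✓, -15✓, -37✓, -92✗, -21✓, 60✓
= [56, -18, -71, -63, -15, -37, -21, 60]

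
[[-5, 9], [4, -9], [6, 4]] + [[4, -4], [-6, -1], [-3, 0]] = [[-1, 5], [-2, -10], [3, 4]]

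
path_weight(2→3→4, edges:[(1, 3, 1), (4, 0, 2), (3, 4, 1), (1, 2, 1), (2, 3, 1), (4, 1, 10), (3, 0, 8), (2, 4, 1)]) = w(2→3)=1 + w(3→4)=1
= 2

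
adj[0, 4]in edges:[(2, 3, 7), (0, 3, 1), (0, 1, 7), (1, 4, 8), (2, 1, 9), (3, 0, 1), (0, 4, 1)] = 1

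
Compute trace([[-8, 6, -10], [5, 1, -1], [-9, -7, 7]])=0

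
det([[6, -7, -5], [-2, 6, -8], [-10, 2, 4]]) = -656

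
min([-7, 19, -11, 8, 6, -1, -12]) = -12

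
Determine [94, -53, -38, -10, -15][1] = -53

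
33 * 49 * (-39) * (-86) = 5423418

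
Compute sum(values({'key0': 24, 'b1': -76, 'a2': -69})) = 24 + (-76) + (-69)
= -121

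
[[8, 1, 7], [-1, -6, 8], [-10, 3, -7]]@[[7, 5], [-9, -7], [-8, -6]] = [[-9, -9], [-17, -11], [-41, -29]]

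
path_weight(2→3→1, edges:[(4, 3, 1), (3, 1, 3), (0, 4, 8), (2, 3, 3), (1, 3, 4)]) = 6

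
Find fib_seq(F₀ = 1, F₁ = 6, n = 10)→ F_2 = F_1 + F_0 = 7
F_3 = F_2 + F_1 = 13
F_4 = F_3 + F_2 = 20
...
= [1, 6, 7, 13, 20, 33, 53, 86, 139, 225]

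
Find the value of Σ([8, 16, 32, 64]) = 8 + 16 + 32 + 64
= 120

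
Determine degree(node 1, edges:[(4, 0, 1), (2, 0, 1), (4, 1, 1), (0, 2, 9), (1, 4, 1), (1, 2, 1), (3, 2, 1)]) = 3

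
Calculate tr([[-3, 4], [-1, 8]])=5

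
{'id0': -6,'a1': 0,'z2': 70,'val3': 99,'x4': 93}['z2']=70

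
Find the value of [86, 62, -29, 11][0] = 86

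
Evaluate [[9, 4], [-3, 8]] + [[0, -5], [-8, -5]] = [[9, -1], [-11, 3]]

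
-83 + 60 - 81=-104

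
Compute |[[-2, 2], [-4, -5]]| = 18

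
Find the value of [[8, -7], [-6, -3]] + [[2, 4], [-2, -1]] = [[10, -3], [-8, -4]]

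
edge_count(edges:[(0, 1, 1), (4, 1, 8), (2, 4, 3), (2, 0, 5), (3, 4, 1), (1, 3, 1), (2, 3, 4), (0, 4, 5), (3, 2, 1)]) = 9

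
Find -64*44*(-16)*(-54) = -2433024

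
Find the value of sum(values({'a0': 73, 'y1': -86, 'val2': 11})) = -2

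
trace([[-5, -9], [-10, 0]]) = diagonal: (-5) + 0
= -5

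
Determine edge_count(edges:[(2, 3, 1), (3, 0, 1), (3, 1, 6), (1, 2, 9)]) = 4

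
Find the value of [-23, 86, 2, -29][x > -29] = [-23, 86, 2]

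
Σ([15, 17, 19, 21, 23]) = 15 + 17 + 19 + 21 + 23
= 95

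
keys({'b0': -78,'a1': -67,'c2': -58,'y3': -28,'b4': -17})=['b0', 'a1', 'c2', 'y3', 'b4']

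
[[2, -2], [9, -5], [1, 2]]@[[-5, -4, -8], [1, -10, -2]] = C[0][0] = (2)*(-5) + (-2)*(1) = -12
C[0][1] = (2)*(-4) + (-2)*(-10) = 12
C[0][2] = (2)*(-8) + (-2)*(-2) = -12
C[1][0] = (9)*(-5) + (-5)*(1) = -50
C[1][1] = (9)*(-4) + (-5)*(-10) = 14
C[1][2] = (9)*(-8) + (-5)*(-2) = -62
... (3 more cells)
= [[-12, 12, -12], [-50, 14, -62], [-3, -24, -12]]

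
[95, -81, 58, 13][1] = -81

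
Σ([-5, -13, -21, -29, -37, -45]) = (-5) + (-13) + (-21) + (-29) + (-37) + (-45)
= -150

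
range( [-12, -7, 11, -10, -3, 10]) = 23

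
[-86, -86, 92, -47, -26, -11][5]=-11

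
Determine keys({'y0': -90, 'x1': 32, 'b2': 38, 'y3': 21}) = ['y0', 'x1', 'b2', 'y3']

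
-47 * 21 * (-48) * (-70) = -3316320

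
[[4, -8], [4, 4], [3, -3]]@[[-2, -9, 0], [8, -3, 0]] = [[-72, -12, 0], [24, -48, 0], [-30, -18, 0]]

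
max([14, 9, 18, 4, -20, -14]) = 18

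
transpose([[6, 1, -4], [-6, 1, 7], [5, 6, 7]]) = [[6, -6, 5], [1, 1, 6], [-4, 7, 7]]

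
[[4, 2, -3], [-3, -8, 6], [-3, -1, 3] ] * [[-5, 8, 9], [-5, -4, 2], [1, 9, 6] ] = C[0][0] = (4)*(-5) + (2)*(-5) + (-3)*(1) = -33
C[0][1] = (4)*(8) + (2)*(-4) + (-3)*(9) = -3
C[0][2] = (4)*(9) + (2)*(2) + (-3)*(6) = 22
C[1][0] = (-3)*(-5) + (-8)*(-5) + (6)*(1) = 61
C[1][1] = (-3)*(8) + (-8)*(-4) + (6)*(9) = 62
C[1][2] = (-3)*(9) + (-8)*(2) + (6)*(6) = -7
... (3 more cells)
= [[-33, -3, 22], [61, 62, -7], [23, 7, -11]]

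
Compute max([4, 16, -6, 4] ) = 16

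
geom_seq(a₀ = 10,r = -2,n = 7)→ a_0 = 10*(-2)^0 = 10
a_1 = 10*(-2)^1 = -20
a_2 = 10*(-2)^2 = 40
...
= [10, -20, 40, -80, 160, -320, 640]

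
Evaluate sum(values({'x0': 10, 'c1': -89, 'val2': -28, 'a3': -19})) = 10 + (-89) + (-28) + (-19)
= -126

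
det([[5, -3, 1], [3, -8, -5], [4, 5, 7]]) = 15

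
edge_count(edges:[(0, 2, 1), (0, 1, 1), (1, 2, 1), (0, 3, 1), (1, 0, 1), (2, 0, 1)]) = 6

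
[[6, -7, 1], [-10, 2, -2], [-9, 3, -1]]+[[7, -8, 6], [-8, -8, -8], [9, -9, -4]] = [[13, -15, 7], [-18, -6, -10], [0, -6, -5]]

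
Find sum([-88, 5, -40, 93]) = -30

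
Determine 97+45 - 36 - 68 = 38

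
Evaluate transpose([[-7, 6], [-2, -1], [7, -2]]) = [[-7, -2, 7], [6, -1, -2]]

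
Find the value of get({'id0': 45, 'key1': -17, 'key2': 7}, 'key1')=-17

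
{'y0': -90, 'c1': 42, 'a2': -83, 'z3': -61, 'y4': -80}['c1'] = 42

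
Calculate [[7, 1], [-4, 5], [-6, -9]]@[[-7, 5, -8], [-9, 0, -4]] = [[-58, 35, -60], [-17, -20, 12], [123, -30, 84]]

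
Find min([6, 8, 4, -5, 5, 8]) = -5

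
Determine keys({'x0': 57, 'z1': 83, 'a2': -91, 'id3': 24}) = ['x0', 'z1', 'a2', 'id3']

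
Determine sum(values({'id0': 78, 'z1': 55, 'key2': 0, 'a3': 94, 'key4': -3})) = 78 + 55 + 0 + 94 + (-3)
= 224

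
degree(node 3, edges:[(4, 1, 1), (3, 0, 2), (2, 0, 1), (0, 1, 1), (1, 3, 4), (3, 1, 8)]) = incident: (3,0), (1,3), (3,1)
= 3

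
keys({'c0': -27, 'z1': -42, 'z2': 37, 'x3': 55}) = ['c0', 'z1', 'z2', 'x3']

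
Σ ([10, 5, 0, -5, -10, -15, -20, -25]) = 10 + 5 + 0 + (-5) + (-10) + (-15) + (-20) + (-25)
= -60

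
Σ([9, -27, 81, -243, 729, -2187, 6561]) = 9 + -27 + 81 + -243 + 729 + -2187 + 6561
= 4923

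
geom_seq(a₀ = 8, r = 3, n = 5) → a_0 = 8*3^0 = 8
a_1 = 8*3^1 = 24
a_2 = 8*3^2 = 72
...
= [8, 24, 72, 216, 648]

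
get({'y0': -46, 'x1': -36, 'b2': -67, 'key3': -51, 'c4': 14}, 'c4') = 14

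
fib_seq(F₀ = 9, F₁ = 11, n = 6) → F_2 = F_1 + F_0 = 20
F_3 = F_2 + F_1 = 31
F_4 = F_3 + F_2 = 51
...
= [9, 11, 20, 31, 51, 82]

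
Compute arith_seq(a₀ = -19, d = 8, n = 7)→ a_0 = -19 + 0*8 = -19
a_1 = -19 + 1*8 = -11
a_2 = -19 + 2*8 = -3
...
= [-19, -11, -3, 5, 13, 21, 29]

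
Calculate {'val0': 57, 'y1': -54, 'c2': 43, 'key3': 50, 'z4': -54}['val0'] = 57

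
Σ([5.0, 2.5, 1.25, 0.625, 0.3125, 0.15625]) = 9.84375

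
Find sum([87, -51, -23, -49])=-36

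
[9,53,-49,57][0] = 9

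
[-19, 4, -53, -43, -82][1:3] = [4, -53]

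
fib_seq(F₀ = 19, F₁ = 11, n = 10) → F_2 = F_1 + F_0 = 30
F_3 = F_2 + F_1 = 41
F_4 = F_3 + F_2 = 71
...
= [19, 11, 30, 41, 71, 112, 183, 295, 478, 773]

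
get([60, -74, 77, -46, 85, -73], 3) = -46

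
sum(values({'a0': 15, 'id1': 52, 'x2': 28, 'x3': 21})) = 15 + 52 + 28 + 21
= 116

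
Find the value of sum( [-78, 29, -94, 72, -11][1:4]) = slice → [29, -94, 72]
29 + (-94) + 72
= 7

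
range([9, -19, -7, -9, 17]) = 36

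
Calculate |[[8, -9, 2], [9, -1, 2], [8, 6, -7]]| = -627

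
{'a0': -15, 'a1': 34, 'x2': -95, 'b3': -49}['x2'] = -95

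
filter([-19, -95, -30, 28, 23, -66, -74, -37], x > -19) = [28, 23]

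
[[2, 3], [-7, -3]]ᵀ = [[2, -7], [3, -3]]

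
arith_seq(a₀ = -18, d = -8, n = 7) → [-18, -26, -34, -42, -50, -58, -66]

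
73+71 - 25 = 119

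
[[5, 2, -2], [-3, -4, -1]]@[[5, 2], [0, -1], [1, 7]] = [[23, -6], [-16, -9]]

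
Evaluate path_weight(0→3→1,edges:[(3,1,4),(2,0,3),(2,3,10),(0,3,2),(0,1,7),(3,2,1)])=6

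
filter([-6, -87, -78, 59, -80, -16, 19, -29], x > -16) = keep x where x > -16: -6✓, -87✗, -78✗, 59✓, -80✗, -16✗, 19✓, -29✗
= [-6, 59, 19]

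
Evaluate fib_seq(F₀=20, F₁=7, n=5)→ [20, 7, 27, 34, 61]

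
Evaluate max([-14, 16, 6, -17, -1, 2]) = 16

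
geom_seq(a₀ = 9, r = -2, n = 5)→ a_0 = 9*(-2)^0 = 9
a_1 = 9*(-2)^1 = -18
a_2 = 9*(-2)^2 = 36
...
= [9, -18, 36, -72, 144]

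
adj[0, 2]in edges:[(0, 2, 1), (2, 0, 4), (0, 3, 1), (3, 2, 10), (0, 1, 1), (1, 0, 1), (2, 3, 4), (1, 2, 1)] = 1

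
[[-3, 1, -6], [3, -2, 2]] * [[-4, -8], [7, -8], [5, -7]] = C[0][0] = (-3)*(-4) + (1)*(7) + (-6)*(5) = -11
C[0][1] = (-3)*(-8) + (1)*(-8) + (-6)*(-7) = 58
C[1][0] = (3)*(-4) + (-2)*(7) + (2)*(5) = -16
C[1][1] = (3)*(-8) + (-2)*(-8) + (2)*(-7) = -22
= [[-11, 58], [-16, -22]]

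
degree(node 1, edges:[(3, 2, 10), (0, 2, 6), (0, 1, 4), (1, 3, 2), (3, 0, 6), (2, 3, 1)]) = 2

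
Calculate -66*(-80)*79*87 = 36289440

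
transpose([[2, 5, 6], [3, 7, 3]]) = [[2, 3], [5, 7], [6, 3]]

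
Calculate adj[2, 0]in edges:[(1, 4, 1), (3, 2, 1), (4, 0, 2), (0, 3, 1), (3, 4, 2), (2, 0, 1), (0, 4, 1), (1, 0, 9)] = 1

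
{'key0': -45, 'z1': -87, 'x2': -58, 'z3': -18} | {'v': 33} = {'key0': -45, 'z1': -87, 'x2': -58, 'z3': -18, 'v': 33}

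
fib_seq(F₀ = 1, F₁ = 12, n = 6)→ [1, 12, 13, 25, 38, 63]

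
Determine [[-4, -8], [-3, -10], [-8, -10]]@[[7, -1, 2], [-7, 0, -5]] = [[28, 4, 32], [49, 3, 44], [14, 8, 34]]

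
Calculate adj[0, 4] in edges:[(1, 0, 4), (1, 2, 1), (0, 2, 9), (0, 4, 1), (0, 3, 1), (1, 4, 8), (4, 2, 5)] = 1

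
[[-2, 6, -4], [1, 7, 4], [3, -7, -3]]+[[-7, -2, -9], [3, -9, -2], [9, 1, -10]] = [[-9, 4, -13], [4, -2, 2], [12, -6, -13]]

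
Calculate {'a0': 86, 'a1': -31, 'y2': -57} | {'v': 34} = {'a0': 86, 'a1': -31, 'y2': -57, 'v': 34}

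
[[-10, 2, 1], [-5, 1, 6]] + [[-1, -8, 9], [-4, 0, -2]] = [[-11, -6, 10], [-9, 1, 4]]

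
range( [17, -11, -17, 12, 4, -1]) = 34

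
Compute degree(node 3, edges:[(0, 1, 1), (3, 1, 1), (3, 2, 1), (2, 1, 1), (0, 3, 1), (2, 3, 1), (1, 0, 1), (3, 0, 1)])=incident: (3,1), (3,2), (0,3), (2,3), (3,0)
= 5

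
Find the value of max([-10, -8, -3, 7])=7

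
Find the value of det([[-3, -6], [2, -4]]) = 24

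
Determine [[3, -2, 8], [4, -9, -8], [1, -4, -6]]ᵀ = [[3, 4, 1], [-2, -9, -4], [8, -8, -6]]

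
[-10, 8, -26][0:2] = [-10, 8]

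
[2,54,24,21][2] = 24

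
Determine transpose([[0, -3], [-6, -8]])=[[0, -6], [-3, -8]]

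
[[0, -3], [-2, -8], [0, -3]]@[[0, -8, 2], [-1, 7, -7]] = [[3, -21, 21], [8, -40, 52], [3, -21, 21]]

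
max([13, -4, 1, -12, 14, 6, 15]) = 15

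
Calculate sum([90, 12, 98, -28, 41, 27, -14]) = 226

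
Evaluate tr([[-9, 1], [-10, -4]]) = -13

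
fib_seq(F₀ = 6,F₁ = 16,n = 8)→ [6, 16, 22, 38, 60, 98, 158, 256]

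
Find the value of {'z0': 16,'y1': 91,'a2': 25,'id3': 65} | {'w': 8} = {'z0': 16, 'y1': 91, 'a2': 25, 'id3': 65, 'w': 8}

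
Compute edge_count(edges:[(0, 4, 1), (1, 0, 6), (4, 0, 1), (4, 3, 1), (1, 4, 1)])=5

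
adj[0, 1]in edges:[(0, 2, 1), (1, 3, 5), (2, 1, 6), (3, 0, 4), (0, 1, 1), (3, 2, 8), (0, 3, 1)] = 1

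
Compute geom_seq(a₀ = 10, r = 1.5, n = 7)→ [10.0, 15.0, 22.5, 33.75, 50.625, 75.9375, 113.90625]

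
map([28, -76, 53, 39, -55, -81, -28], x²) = (28)²=784, (-76)²=5776, (53)²=2809, (39)²=1521, (-55)²=3025, (-81)²=6561, (-28)²=784
= [784, 5776, 2809, 1521, 3025, 6561, 784]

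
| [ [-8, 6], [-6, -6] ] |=84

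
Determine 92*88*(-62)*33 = -16564416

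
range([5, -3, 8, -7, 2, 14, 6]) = 21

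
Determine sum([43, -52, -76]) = 43 + (-52) + (-76)
= -85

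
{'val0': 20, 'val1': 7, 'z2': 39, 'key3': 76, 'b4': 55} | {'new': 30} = {'val0': 20, 'val1': 7, 'z2': 39, 'key3': 76, 'b4': 55, 'new': 30}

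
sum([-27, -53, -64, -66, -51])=(-27) + (-53) + (-64) + (-66) + (-51)
= -261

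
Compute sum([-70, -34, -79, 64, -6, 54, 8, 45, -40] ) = -58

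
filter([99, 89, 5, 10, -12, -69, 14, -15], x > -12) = [99, 89, 5, 10, 14]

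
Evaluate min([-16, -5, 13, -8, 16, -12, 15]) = -16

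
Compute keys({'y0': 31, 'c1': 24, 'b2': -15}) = ['y0', 'c1', 'b2']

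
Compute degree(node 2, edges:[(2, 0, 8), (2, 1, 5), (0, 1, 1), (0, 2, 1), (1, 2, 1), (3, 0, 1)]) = 4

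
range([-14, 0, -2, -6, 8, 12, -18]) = 30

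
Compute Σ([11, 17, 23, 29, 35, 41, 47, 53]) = 256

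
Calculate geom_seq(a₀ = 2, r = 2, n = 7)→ a_0 = 2*2^0 = 2
a_1 = 2*2^1 = 4
a_2 = 2*2^2 = 8
...
= [2, 4, 8, 16, 32, 64, 128]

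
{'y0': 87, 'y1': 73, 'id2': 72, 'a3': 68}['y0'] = 87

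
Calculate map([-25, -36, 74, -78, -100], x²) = [625, 1296, 5476, 6084, 10000]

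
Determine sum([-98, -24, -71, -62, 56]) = (-98) + (-24) + (-71) + (-62) + 56
= -199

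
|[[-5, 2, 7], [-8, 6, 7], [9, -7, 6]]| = -189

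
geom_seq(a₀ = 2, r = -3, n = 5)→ [2, -6, 18, -54, 162]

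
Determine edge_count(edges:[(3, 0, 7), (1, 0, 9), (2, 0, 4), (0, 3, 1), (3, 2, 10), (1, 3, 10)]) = 6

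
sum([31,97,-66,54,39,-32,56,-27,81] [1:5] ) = 124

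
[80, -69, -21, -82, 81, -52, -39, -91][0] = 80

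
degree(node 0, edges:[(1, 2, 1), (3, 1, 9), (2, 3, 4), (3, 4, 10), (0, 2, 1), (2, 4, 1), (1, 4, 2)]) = incident: (0,2)
= 1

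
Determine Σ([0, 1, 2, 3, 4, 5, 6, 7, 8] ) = 36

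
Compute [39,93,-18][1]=93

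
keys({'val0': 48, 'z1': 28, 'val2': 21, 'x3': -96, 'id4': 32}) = ['val0', 'z1', 'val2', 'x3', 'id4']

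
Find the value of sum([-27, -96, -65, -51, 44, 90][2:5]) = slice → [-65, -51, 44]
(-65) + (-51) + 44
= -72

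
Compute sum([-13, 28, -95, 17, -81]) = (-13) + 28 + (-95) + 17 + (-81)
= -144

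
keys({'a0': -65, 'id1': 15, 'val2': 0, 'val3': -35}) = ['a0', 'id1', 'val2', 'val3']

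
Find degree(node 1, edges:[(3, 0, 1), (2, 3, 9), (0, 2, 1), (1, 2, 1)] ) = 1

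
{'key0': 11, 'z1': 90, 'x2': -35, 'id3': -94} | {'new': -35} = {'key0': 11, 'z1': 90, 'x2': -35, 'id3': -94, 'new': -35}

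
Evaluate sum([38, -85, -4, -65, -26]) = 38 + (-85) + (-4) + (-65) + (-26)
= -142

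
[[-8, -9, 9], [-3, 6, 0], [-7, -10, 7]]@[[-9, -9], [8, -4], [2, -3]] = [[18, 81], [75, 3], [-3, 82]]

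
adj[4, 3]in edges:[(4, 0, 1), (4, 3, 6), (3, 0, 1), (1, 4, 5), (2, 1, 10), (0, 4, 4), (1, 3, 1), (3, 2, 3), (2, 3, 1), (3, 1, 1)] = 6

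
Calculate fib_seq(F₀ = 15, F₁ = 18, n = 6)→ [15, 18, 33, 51, 84, 135]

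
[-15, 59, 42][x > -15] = keep x where x > -15: -15✗, 59✓, 42✓
= [59, 42]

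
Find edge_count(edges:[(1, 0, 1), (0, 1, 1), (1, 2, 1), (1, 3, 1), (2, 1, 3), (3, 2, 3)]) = 6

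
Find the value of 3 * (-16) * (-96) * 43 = 198144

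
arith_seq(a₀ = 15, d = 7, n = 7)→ [15, 22, 29, 36, 43, 50, 57]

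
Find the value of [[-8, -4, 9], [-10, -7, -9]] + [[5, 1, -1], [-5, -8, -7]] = [[-3, -3, 8], [-15, -15, -16]]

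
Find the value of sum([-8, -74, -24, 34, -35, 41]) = -66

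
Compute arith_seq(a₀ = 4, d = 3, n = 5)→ a_0 = 4 + 0*3 = 4
a_1 = 4 + 1*3 = 7
a_2 = 4 + 2*3 = 10
...
= [4, 7, 10, 13, 16]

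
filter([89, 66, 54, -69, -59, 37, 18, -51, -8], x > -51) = keep x where x > -51: 89✓, 66✓, 54✓, -69✗, -59✗, 37✓, 18✓, -51✗, -8✓
= [89, 66, 54, 37, 18, -8]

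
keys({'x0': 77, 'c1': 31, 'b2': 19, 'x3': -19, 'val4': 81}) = ['x0', 'c1', 'b2', 'x3', 'val4']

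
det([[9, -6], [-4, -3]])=(9)*(-3) - (-6)*(-4)
= -51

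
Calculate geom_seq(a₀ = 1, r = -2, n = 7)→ a_0 = 1*(-2)^0 = 1
a_1 = 1*(-2)^1 = -2
a_2 = 1*(-2)^2 = 4
...
= [1, -2, 4, -8, 16, -32, 64]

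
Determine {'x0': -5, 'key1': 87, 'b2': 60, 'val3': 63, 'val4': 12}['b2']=60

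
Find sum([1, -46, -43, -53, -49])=1 + (-46) + (-43) + (-53) + (-49)
= -190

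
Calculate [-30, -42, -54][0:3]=[-30, -42, -54]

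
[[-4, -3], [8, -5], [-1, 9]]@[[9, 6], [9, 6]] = [[-63, -42], [27, 18], [72, 48]]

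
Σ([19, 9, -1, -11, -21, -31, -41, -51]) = 19 + 9 + (-1) + (-11) + (-21) + (-31) + (-41) + (-51)
= -128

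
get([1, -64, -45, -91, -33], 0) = 1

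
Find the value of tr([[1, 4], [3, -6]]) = -5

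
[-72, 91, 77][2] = 77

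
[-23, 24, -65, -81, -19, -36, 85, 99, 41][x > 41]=keep x where x > 41: -23✗, 24✗, -65✗, -81✗, -19✗, -36✗, 85✓, 99✓, 41✗
= [85, 99]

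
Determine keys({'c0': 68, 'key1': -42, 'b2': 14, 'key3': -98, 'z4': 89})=['c0', 'key1', 'b2', 'key3', 'z4']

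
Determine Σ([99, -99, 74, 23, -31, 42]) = 108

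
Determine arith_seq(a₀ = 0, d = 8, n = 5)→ [0, 8, 16, 24, 32]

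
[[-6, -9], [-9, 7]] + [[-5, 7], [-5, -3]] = [[-11, -2], [-14, 4]]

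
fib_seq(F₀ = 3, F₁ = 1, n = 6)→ [3, 1, 4, 5, 9, 14]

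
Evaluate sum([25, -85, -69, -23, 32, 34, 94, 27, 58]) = 25 + (-85) + (-69) + (-23) + 32 + 34 + 94 + 27 + 58
= 93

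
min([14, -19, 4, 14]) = -19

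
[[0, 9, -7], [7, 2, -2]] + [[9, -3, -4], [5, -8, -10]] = [[9, 6, -11], [12, -6, -12]]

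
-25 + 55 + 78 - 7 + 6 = 107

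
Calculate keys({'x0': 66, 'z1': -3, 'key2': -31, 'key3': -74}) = ['x0', 'z1', 'key2', 'key3']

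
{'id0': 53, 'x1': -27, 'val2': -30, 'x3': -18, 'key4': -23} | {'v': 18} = {'id0': 53, 'x1': -27, 'val2': -30, 'x3': -18, 'key4': -23, 'v': 18}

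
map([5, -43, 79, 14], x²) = [25, 1849, 6241, 196]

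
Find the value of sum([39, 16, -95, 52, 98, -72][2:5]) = slice → [-95, 52, 98]
(-95) + 52 + 98
= 55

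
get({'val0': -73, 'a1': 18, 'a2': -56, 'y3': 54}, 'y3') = 54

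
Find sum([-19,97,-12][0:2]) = 78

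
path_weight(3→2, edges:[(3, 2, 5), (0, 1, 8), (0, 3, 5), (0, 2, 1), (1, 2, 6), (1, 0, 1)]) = 5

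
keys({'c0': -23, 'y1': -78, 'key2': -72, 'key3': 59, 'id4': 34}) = ['c0', 'y1', 'key2', 'key3', 'id4']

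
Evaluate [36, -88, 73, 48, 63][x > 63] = keep x where x > 63: 36✗, -88✗, 73✓, 48✗, 63✗
= [73]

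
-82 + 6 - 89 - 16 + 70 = -111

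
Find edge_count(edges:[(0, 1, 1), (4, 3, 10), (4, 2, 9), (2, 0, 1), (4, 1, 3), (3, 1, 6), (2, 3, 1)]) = 7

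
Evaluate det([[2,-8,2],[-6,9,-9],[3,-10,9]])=(1)*(2)*det([[9, -9], [-10, 9]]) + (-1)*(-8)*det([[-6, -9], [3, 9]]) + (1)*(2)*det([[-6, 9], [3, -10]])
= -18 + -216 + 66
= -168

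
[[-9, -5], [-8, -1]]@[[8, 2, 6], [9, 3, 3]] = C[0][0] = (-9)*(8) + (-5)*(9) = -117
C[0][1] = (-9)*(2) + (-5)*(3) = -33
C[0][2] = (-9)*(6) + (-5)*(3) = -69
C[1][0] = (-8)*(8) + (-1)*(9) = -73
C[1][1] = (-8)*(2) + (-1)*(3) = -19
C[1][2] = (-8)*(6) + (-1)*(3) = -51
= [[-117, -33, -69], [-73, -19, -51]]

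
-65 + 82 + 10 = 27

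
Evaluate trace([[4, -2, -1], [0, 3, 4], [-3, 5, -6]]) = 1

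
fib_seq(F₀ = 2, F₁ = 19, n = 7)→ F_2 = F_1 + F_0 = 21
F_3 = F_2 + F_1 = 40
F_4 = F_3 + F_2 = 61
...
= [2, 19, 21, 40, 61, 101, 162]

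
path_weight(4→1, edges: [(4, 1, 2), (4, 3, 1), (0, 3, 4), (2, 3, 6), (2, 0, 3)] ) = w(4→1)=2
= 2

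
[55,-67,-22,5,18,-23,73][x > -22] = keep x where x > -22: 55✓, -67✗, -22✗, 5✓, 18✓, -23✗, 73✓
= [55, 5, 18, 73]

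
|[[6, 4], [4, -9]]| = (6)*(-9) - (4)*(4)
= -70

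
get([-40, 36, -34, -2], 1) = 36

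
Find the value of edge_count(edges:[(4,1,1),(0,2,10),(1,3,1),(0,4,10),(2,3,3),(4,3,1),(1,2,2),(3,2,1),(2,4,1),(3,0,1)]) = 10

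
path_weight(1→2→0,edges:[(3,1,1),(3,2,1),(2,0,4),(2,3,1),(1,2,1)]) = w(1→2)=1 + w(2→0)=4
= 5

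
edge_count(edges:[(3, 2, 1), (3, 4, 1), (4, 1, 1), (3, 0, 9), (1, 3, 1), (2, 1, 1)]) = 6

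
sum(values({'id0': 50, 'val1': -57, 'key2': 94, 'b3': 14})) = 101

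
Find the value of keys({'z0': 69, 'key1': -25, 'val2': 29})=['z0', 'key1', 'val2']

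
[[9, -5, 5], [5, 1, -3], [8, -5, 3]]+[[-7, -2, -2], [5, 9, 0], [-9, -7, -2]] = [[2, -7, 3], [10, 10, -3], [-1, -12, 1]]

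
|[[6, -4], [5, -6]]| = -16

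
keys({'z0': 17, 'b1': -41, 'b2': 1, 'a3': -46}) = ['z0', 'b1', 'b2', 'a3']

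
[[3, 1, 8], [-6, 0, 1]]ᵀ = [[3, -6], [1, 0], [8, 1]]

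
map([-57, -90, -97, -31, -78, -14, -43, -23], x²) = [3249, 8100, 9409, 961, 6084, 196, 1849, 529]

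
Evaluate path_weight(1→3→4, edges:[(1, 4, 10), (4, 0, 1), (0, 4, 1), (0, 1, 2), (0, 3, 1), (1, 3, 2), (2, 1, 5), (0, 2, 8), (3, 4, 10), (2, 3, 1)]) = w(1→3)=2 + w(3→4)=10
= 12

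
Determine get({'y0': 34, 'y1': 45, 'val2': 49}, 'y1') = 45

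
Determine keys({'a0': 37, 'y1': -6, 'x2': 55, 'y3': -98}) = ['a0', 'y1', 'x2', 'y3']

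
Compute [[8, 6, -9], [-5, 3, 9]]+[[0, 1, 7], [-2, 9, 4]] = [[8, 7, -2], [-7, 12, 13]]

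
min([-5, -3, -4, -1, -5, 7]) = -5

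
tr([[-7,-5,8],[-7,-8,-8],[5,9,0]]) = -15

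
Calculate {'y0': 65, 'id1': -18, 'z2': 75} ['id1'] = -18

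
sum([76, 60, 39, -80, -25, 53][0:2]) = 136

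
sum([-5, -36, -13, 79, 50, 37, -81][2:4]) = slice → [-13, 79]
(-13) + 79
= 66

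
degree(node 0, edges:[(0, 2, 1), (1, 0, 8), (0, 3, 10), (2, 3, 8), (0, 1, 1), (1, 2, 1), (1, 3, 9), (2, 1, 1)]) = 4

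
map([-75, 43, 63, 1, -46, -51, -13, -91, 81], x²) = (-75)²=5625, (43)²=1849, (63)²=3969, (1)²=1, (-46)²=2116, (-51)²=2601, (-13)²=169, (-91)²=8281, (81)²=6561
= [5625, 1849, 3969, 1, 2116, 2601, 169, 8281, 6561]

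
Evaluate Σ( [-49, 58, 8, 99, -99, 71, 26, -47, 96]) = 163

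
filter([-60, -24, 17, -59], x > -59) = [-24, 17]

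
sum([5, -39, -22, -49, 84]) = -21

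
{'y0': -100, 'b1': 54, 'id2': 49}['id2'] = 49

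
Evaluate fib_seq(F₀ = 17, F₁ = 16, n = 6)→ [17, 16, 33, 49, 82, 131]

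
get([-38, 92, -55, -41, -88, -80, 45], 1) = 92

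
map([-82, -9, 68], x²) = (-82)²=6724, (-9)²=81, (68)²=4624
= [6724, 81, 4624]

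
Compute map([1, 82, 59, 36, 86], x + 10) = [11, 92, 69, 46, 96]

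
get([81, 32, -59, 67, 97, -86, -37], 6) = -37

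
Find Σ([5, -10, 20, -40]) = 5 + -10 + 20 + -40
= -25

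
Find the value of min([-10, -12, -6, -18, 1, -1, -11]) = -18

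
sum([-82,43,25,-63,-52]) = (-82) + 43 + 25 + (-63) + (-52)
= -129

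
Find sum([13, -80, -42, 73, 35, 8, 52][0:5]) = -1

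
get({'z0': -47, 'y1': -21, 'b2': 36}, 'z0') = -47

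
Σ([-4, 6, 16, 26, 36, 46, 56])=(-4) + 6 + 16 + 26 + 36 + 46 + 56
= 182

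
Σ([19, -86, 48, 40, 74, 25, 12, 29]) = 161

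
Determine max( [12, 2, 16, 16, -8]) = 16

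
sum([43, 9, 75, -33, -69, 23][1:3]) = slice → [9, 75]
9 + 75
= 84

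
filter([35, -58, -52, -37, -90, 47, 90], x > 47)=[90]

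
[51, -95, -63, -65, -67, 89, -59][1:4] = [-95, -63, -65]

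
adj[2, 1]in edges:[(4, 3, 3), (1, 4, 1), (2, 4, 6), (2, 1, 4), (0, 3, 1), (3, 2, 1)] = 4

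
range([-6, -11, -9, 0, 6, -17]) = 23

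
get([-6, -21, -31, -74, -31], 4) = -31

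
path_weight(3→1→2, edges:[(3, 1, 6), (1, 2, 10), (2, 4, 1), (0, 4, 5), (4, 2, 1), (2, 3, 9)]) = w(3→1)=6 + w(1→2)=10
= 16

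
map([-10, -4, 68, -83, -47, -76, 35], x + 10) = [0, 6, 78, -73, -37, -66, 45]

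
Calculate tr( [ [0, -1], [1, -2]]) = diagonal: 0 + (-2)
= -2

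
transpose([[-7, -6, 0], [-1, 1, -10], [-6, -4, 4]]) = [[-7, -1, -6], [-6, 1, -4], [0, -10, 4]]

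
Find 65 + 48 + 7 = 120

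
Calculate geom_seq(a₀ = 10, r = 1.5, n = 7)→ a_0 = 10*1.5^0 = 10.0
a_1 = 10*1.5^1 = 15.0
a_2 = 10*1.5^2 = 22.5
...
= [10.0, 15.0, 22.5, 33.75, 50.625, 75.9375, 113.90625]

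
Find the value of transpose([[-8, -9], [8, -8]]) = [[-8, 8], [-9, -8]]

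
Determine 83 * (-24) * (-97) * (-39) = -7535736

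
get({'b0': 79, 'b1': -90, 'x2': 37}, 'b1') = -90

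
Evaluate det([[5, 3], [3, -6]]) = (5)*(-6) - (3)*(3)
= -39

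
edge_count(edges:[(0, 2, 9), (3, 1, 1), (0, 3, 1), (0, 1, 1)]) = 4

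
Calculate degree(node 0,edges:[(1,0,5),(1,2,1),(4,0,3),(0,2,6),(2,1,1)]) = incident: (1,0), (4,0), (0,2)
= 3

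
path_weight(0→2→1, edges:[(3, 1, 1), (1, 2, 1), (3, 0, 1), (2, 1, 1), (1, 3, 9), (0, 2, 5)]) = 6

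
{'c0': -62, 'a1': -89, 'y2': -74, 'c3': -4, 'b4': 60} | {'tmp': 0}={'c0': -62, 'a1': -89, 'y2': -74, 'c3': -4, 'b4': 60, 'tmp': 0}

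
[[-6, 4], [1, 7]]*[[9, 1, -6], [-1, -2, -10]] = C[0][0] = (-6)*(9) + (4)*(-1) = -58
C[0][1] = (-6)*(1) + (4)*(-2) = -14
C[0][2] = (-6)*(-6) + (4)*(-10) = -4
C[1][0] = (1)*(9) + (7)*(-1) = 2
C[1][1] = (1)*(1) + (7)*(-2) = -13
C[1][2] = (1)*(-6) + (7)*(-10) = -76
= [[-58, -14, -4], [2, -13, -76]]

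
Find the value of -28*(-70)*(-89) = -174440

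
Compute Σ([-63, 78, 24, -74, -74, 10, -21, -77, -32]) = (-63) + 78 + 24 + (-74) + (-74) + 10 + (-21) + (-77) + (-32)
= -229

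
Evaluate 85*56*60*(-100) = -28560000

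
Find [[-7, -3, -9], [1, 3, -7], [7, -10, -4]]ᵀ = [[-7, 1, 7], [-3, 3, -10], [-9, -7, -4]]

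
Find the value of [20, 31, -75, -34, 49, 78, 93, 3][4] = 49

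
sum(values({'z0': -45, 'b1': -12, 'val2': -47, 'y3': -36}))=(-45) + (-12) + (-47) + (-36)
= -140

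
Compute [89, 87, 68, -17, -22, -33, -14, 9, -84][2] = 68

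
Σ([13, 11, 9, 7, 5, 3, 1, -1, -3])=45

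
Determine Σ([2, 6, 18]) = 26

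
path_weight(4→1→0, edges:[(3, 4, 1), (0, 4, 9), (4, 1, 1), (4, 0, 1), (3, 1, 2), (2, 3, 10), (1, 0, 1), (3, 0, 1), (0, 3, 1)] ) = 2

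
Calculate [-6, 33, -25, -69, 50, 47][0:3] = [-6, 33, -25]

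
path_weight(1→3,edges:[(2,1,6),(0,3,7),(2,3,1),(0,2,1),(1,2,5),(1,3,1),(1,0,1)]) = 1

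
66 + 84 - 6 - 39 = 105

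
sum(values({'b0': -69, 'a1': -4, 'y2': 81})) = 8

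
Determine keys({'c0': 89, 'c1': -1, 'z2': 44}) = ['c0', 'c1', 'z2']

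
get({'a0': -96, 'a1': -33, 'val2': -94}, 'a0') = -96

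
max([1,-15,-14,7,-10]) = 7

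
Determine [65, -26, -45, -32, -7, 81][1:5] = [-26, -45, -32, -7]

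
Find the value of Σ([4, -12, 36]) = 4 + -12 + 36
= 28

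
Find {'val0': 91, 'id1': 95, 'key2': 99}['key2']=99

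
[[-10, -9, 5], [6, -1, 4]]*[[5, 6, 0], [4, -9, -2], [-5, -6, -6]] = [[-111, -9, -12], [6, 21, -22]]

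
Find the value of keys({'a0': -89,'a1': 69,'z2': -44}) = ['a0', 'a1', 'z2']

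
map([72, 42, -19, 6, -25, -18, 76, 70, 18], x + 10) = 72+10=82, 42+10=52, -19+10=-9, 6+10=16, -25+10=-15, -18+10=-8, 76+10=86, 70+10=80, 18+10=28
= [82, 52, -9, 16, -15, -8, 86, 80, 28]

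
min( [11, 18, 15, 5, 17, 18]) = 5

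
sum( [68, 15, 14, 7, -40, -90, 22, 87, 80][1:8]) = slice → [15, 14, 7, -40, -90, 22, 87]
15 + 14 + 7 + (-40) + (-90) + 22 + 87
= 15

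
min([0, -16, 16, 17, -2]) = -16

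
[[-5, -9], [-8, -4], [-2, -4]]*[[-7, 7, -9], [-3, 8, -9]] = C[0][0] = (-5)*(-7) + (-9)*(-3) = 62
C[0][1] = (-5)*(7) + (-9)*(8) = -107
C[0][2] = (-5)*(-9) + (-9)*(-9) = 126
C[1][0] = (-8)*(-7) + (-4)*(-3) = 68
C[1][1] = (-8)*(7) + (-4)*(8) = -88
C[1][2] = (-8)*(-9) + (-4)*(-9) = 108
... (3 more cells)
= [[62, -107, 126], [68, -88, 108], [26, -46, 54]]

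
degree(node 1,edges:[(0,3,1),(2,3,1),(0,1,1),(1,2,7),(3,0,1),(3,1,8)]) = 3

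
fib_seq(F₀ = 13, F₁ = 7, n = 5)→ [13, 7, 20, 27, 47]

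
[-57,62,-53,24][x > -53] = keep x where x > -53: -57✗, 62✓, -53✗, 24✓
= [62, 24]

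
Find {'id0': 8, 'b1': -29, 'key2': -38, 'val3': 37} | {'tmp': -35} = {'id0': 8, 'b1': -29, 'key2': -38, 'val3': 37, 'tmp': -35}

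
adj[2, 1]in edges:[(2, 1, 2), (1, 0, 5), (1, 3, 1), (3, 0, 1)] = 2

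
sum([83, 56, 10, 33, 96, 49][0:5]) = 278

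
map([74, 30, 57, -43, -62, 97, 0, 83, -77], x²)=(74)²=5476, (30)²=900, (57)²=3249, (-43)²=1849, (-62)²=3844, (97)²=9409, (0)²=0, (83)²=6889, (-77)²=5929
= [5476, 900, 3249, 1849, 3844, 9409, 0, 6889, 5929]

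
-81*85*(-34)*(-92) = -21536280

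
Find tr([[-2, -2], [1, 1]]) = diagonal: (-2) + 1
= -1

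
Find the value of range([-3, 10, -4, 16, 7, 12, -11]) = 27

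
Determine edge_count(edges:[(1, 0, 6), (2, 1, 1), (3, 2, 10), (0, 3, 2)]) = 4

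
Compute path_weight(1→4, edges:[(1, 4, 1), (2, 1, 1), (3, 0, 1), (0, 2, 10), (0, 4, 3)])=w(1→4)=1
= 1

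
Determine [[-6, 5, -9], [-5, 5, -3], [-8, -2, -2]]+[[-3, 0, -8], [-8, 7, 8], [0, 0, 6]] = [[-9, 5, -17], [-13, 12, 5], [-8, -2, 4]]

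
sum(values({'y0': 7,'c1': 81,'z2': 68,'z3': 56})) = 212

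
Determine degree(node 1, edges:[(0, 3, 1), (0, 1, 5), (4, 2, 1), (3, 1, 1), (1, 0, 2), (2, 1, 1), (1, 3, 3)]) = incident: (0,1), (3,1), (1,0), (2,1), (1,3)
= 5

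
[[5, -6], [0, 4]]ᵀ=[[5, 0], [-6, 4]]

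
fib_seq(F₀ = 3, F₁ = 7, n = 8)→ [3, 7, 10, 17, 27, 44, 71, 115]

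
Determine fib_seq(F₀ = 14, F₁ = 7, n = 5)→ F_2 = F_1 + F_0 = 21
F_3 = F_2 + F_1 = 28
F_4 = F_3 + F_2 = 49
= [14, 7, 21, 28, 49]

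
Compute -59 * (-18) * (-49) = -52038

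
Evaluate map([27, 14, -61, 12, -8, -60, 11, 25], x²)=(27)²=729, (14)²=196, (-61)²=3721, (12)²=144, (-8)²=64, (-60)²=3600, (11)²=121, (25)²=625
= [729, 196, 3721, 144, 64, 3600, 121, 625]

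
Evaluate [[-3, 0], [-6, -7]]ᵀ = [[-3, -6], [0, -7]]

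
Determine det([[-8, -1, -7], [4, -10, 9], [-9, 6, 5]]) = (1)*(-8)*det([[-10, 9], [6, 5]]) + (-1)*(-1)*det([[4, 9], [-9, 5]]) + (1)*(-7)*det([[4, -10], [-9, 6]])
= 832 + 101 + 462
= 1395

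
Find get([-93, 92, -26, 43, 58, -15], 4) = 58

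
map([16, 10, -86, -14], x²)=(16)²=256, (10)²=100, (-86)²=7396, (-14)²=196
= [256, 100, 7396, 196]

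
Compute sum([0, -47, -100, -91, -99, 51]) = -286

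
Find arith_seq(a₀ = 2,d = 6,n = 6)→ [2, 8, 14, 20, 26, 32]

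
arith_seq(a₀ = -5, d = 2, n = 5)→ a_0 = -5 + 0*2 = -5
a_1 = -5 + 1*2 = -3
a_2 = -5 + 2*2 = -1
...
= [-5, -3, -1, 1, 3]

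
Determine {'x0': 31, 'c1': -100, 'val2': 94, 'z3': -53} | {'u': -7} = {'x0': 31, 'c1': -100, 'val2': 94, 'z3': -53, 'u': -7}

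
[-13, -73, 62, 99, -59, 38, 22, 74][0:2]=[-13, -73]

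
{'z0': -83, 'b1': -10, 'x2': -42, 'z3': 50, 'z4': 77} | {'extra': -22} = {'z0': -83, 'b1': -10, 'x2': -42, 'z3': 50, 'z4': 77, 'extra': -22}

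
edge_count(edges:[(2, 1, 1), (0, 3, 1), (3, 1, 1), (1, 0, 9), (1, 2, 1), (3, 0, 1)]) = 6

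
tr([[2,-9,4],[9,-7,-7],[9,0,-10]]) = diagonal: 2 + (-7) + (-10)
= -15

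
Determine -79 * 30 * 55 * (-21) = 2737350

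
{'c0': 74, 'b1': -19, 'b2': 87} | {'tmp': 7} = {'c0': 74, 'b1': -19, 'b2': 87, 'tmp': 7}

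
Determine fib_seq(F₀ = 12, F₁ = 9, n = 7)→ F_2 = F_1 + F_0 = 21
F_3 = F_2 + F_1 = 30
F_4 = F_3 + F_2 = 51
...
= [12, 9, 21, 30, 51, 81, 132]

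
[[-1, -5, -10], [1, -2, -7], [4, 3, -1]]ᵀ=[[-1, 1, 4], [-5, -2, 3], [-10, -7, -1]]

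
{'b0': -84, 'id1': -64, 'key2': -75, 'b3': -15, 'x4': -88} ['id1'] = -64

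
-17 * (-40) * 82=55760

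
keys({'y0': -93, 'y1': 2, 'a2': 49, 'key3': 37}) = ['y0', 'y1', 'a2', 'key3']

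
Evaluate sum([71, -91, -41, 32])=-29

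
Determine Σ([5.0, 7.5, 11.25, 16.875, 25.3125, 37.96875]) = 103.90625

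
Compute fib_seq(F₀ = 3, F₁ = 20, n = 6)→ [3, 20, 23, 43, 66, 109]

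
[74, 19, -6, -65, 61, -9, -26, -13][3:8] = [-65, 61, -9, -26, -13]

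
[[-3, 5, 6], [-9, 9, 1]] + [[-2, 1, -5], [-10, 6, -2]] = [[-5, 6, 1], [-19, 15, -1]]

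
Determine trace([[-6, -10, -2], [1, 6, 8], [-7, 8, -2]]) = diagonal: (-6) + 6 + (-2)
= -2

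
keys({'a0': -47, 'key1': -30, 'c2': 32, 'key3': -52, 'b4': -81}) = ['a0', 'key1', 'c2', 'key3', 'b4']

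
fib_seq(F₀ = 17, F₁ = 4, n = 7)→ F_2 = F_1 + F_0 = 21
F_3 = F_2 + F_1 = 25
F_4 = F_3 + F_2 = 46
...
= [17, 4, 21, 25, 46, 71, 117]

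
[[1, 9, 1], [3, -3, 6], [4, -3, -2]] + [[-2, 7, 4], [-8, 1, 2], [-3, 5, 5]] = [[-1, 16, 5], [-5, -2, 8], [1, 2, 3]]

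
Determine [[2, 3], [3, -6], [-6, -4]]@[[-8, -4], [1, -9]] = C[0][0] = (2)*(-8) + (3)*(1) = -13
C[0][1] = (2)*(-4) + (3)*(-9) = -35
C[1][0] = (3)*(-8) + (-6)*(1) = -30
C[1][1] = (3)*(-4) + (-6)*(-9) = 42
C[2][0] = (-6)*(-8) + (-4)*(1) = 44
C[2][1] = (-6)*(-4) + (-4)*(-9) = 60
= [[-13, -35], [-30, 42], [44, 60]]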